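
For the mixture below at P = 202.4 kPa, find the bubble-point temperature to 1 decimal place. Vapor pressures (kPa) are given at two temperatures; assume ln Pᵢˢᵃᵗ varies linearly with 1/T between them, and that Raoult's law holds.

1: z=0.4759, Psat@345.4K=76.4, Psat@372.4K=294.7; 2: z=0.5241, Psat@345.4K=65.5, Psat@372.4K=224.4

T = 367.0 K

Bubble-point temperature: ΣzᵢPᵢˢᵃᵗ(T) = P. Interpolate ln Pᵢˢᵃᵗ = aᵢ + bᵢ/T.
  T = 345.4 K: ΣzᵢPᵢˢᵃᵗ = 70.69 kPa
  T = 372.4 K: ΣzᵢPᵢˢᵃᵗ = 257.86 kPa
  T = 358.9 K: ΣzᵢPᵢˢᵃᵗ = 138.27 kPa
  T = 365.6 K: ΣzᵢPᵢˢᵃᵗ = 189.46 kPa
  T = 369.0 K: ΣzᵢPᵢˢᵃᵗ = 221.33 kPa
  T = 367.3 K: ΣzᵢPᵢˢᵃᵗ = 204.85 kPa
Interpolating between 365.6 K and 367.3 K gives T ≈ 367.0 K.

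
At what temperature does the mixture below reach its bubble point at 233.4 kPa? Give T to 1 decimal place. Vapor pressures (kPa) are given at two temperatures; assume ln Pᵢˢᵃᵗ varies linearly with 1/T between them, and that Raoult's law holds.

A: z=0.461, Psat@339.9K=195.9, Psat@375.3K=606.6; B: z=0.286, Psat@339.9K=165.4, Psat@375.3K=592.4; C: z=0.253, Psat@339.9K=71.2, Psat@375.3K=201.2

T = 351.4 K

Bubble-point temperature: ΣzᵢPᵢˢᵃᵗ(T) = P. Interpolate ln Pᵢˢᵃᵗ = aᵢ + bᵢ/T.
  T = 339.9 K: ΣzᵢPᵢˢᵃᵗ = 155.63 kPa
  T = 375.3 K: ΣzᵢPᵢˢᵃᵗ = 499.97 kPa
  T = 357.6 K: ΣzᵢPᵢˢᵃᵗ = 286.89 kPa
  T = 348.8 K: ΣzᵢPᵢˢᵃᵗ = 213.27 kPa
  T = 353.2 K: ΣzᵢPᵢˢᵃᵗ = 247.80 kPa
  T = 351.0 K: ΣzᵢPᵢˢᵃᵗ = 229.99 kPa
Interpolating between 351.0 K and 353.2 K gives T ≈ 351.4 K.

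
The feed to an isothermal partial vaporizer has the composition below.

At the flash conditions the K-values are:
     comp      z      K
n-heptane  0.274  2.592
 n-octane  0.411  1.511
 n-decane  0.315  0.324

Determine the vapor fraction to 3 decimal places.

Rachford–Rice: g(ψ) = Σ zᵢ(Kᵢ−1)/(1+ψ(Kᵢ−1)) = 0.
Feasibility: ΣzᵢKᵢ = 1.433, Σzᵢ/Kᵢ = 1.350 — both > 1, two phases present.
Iterate (Newton) starting at ψ = 0.56:
  ψ = 0.560: g = 0.0512, g' = -0.632 → ψ = 0.641
  ψ = 0.641: g = -0.0018, g' = -0.679 → ψ = 0.639
Converged at ψ = 0.639.

ψ = 0.639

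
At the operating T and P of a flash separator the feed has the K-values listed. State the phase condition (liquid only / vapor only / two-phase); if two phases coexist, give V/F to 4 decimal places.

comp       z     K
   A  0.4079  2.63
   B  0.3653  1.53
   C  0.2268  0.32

two-phase, V/F = 0.9034

ΣzᵢKᵢ = 1.7043; Σzᵢ/Kᵢ = 1.1026.
Both exceed 1, so a two-phase solution exists.
Material balance + equilibrium reduce to Σ zᵢ(Kᵢ−1)/(1+ψ(Kᵢ−1)) = 0.
Iterate (Newton) starting at ψ = 0.5:
  ψ = 0.5000: g = 0.28570, g' = -0.6339 → ψ = 0.9507
  ψ = 0.9507: g = -0.04677, g' = -1.0513 → ψ = 0.9062
  ψ = 0.9062: g = -0.00269, g' = -0.9356 → ψ = 0.9034
Converged at ψ = 0.9034.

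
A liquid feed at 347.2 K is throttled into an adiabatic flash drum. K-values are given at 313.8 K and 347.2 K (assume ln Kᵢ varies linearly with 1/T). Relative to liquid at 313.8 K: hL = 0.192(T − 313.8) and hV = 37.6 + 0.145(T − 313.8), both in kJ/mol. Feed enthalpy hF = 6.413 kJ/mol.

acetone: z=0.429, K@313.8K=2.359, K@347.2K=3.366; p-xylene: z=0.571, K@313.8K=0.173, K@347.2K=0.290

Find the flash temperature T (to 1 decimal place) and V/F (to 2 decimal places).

Adiabatic flash: solve Rachford–Rice at each trial T, then check hF = ψ·hV(T) + (1−ψ)·hL(T).
  T = 313.8 K: K = (2.359, 0.173), RR gives ψ = 0.099, H_out = 3.707 kJ/mol
  T = 347.2 K: K = (3.366, 0.290), RR gives ψ = 0.363, H_out = 19.488 kJ/mol
  T = 330.5 K: K = (2.843, 0.227), RR gives ψ = 0.245, H_out = 12.232 kJ/mol
  T = 322.1 K: K = (2.595, 0.199), RR gives ψ = 0.177, H_out = 8.191 kJ/mol
  T = 318.0 K: K = (2.477, 0.186), RR gives ψ = 0.140, H_out = 6.052 kJ/mol
  T = 320.1 K: K = (2.537, 0.192), RR gives ψ = 0.160, H_out = 7.164 kJ/mol
Linear interpolation between T = 318.0 (H_out = 6.052) and T = 320.1 (H_out = 7.164) on hF = 6.413 gives T ≈ 318.7 K, at which ψ = 0.15.

T = 318.7 K, V/F = 0.15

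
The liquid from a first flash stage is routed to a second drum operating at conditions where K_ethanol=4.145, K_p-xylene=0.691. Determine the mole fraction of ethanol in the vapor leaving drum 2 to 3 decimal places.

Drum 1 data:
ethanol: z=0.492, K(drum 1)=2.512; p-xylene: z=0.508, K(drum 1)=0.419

y_ethanol (drum 2) = 0.371

Drum 1:
Binary case is linear: z₁(K₁−1)(1+ψ₁(K₂−1)) + z₂(K₂−1)(1+ψ₁(K₁−1)) = 0
⇒ ψ₁ = [z₁(K₁−1)+z₂(K₂−1)] / [−(K₁−1)(K₂−1)] = 0.4488/0.8785 = 0.511
Drum-1 compositions:
  ethanol: x = 0.278, y = 0.697
  p-xylene: x = 0.722, y = 0.303
Drum-2 feed = drum-1 liquid: z₂ = (0.2776, 0.7224).
Drum 2:
Let ψ₂ = V/F and solve Σ zᵢ(Kᵢ−1)/(1+ψ₂(Kᵢ−1)) = 0.
Feasibility: ΣzᵢKᵢ = 1.650, Σzᵢ/Kᵢ = 1.112 — both > 1, two phases present.
Iterate (Newton) starting at ψ₂ = 0.5:
  ψ₂ = 0.500: g = 0.0754, g' = -0.511 → ψ₂ = 0.647
  ψ₂ = 0.647: g = 0.0085, g' = -0.406 → ψ₂ = 0.668
  ψ₂ = 0.668: g = 0.0001, g' = -0.395 → ψ₂ = 0.669
Converged at ψ₂ = 0.669.
  ethanol: x = 0.089, y = 0.371
  p-xylene: x = 0.911, y = 0.629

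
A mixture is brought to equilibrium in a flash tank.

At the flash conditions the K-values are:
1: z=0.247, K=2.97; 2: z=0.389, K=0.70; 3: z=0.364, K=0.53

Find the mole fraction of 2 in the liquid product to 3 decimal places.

x_2 = 0.422

Let ψ = V/F and solve Σ zᵢ(Kᵢ−1)/(1+ψ(Kᵢ−1)) = 0.
Feasibility: ΣzᵢKᵢ = 1.199, Σzᵢ/Kᵢ = 1.326 — both > 1, two phases present.
Newton iteration, ψ⁰ = 0.59:
  ψ = 0.590: g = -0.1535, g' = -0.411 → ψ = 0.216
  ψ = 0.216: g = 0.0260, g' = -0.611 → ψ = 0.259
  ψ = 0.259: g = 0.0010, g' = -0.566 → ψ = 0.261
Converged at ψ = 0.261.
Compositions from xᵢ = zᵢ/(1+ψ(Kᵢ−1)), yᵢ = Kᵢxᵢ:
  1: x = 0.163, y = 0.485
  2: x = 0.422, y = 0.295
  3: x = 0.415, y = 0.220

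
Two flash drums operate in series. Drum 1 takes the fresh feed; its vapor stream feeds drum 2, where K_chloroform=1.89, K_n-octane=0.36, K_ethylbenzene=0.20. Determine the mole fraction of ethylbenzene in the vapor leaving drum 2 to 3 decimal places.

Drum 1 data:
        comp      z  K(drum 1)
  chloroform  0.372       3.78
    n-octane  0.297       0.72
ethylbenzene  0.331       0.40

Drum 1:
Material balance + equilibrium reduce to Σ zᵢ(Kᵢ−1)/(1+ψ₁(Kᵢ−1)) = 0.
Check two-phase: ΣzᵢKᵢ = 1.752 > 1 and Σzᵢ/Kᵢ = 1.338 > 1, so g(0) = 0.752 > 0 and g(1) = -0.338 < 0.
Newton–Raphson from ψ₁ = 0.36:
  ψ₁ = 0.360: g = 0.1711, g' = -0.941 → ψ₁ = 0.542
  ψ₁ = 0.542: g = 0.0203, g' = -0.752 → ψ₁ = 0.569
Converged at ψ₁ = 0.569.
Drum-1 compositions:
  chloroform: x = 0.144, y = 0.545
  n-octane: x = 0.353, y = 0.254
  ethylbenzene: x = 0.503, y = 0.201
Drum-2 feed = drum-1 vapor: z₂ = (0.5446, 0.2544, 0.2011).
Drum 2:
Newton iteration, ψ₂⁰ = 0.65:
  ψ₂ = 0.650: g = -0.3068, g' = -1.037 → ψ₂ = 0.354
  ψ₂ = 0.354: g = -0.0664, g' = -0.674 → ψ₂ = 0.256
  ψ₂ = 0.256: g = -0.0020, g' = -0.639 → ψ₂ = 0.252
Converged at ψ₂ = 0.252.
  chloroform: x = 0.445, y = 0.840
  n-octane: x = 0.303, y = 0.109
  ethylbenzene: x = 0.252, y = 0.050

y_ethylbenzene (drum 2) = 0.050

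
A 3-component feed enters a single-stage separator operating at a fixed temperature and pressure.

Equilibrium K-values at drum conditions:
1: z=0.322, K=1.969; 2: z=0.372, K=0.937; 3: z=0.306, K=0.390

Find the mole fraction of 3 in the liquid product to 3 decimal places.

x_3 = 0.366

Let β = V/F and solve Σ zᵢ(Kᵢ−1)/(1+β(Kᵢ−1)) = 0.
g(0) = ΣzᵢKᵢ − 1 = 0.102 and g(1) = 1 − Σzᵢ/Kᵢ = -0.345, so a root lies in (0, 1).
Newton–Raphson from β = 0.5:
  β = 0.500: g = -0.0826, g' = -0.374 → β = 0.279
  β = 0.279: g = -0.0033, g' = -0.354 → β = 0.270
Converged at β = 0.270.
Compositions from xᵢ = zᵢ/(1+β(Kᵢ−1)), yᵢ = Kᵢxᵢ:
  1: x = 0.255, y = 0.503
  2: x = 0.378, y = 0.355
  3: x = 0.366, y = 0.143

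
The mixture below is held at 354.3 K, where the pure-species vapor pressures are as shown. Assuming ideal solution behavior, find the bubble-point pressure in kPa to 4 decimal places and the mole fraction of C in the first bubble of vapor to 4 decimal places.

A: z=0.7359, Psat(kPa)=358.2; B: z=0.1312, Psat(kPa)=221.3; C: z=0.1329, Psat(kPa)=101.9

At the bubble point ψ → 0, so ΣzᵢKᵢ = 1 with Kᵢ = Pᵢˢᵃᵗ/P ⇒ P = ΣzᵢPᵢˢᵃᵗ.
P = 0.7359·358.2 + 0.1312·221.3 + 0.1329·101.9 = 306.1764 kPa
yᵢ = zᵢPᵢˢᵃᵗ/P ⇒ y_C = 0.1329·101.9/306.1764 = 0.0442

Pbub = 306.1764 kPa, y_C = 0.0442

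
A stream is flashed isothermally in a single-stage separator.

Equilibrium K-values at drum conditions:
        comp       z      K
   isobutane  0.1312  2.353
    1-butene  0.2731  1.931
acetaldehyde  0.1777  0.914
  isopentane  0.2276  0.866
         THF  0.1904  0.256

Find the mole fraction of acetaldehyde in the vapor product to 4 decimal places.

y_acetaldehyde = 0.1699

Newton–Raphson from V/F = 0.5:
  V/F = 0.5000: g = 0.00515, g' = -0.4690 → V/F = 0.5110
  V/F = 0.5110: g = -0.00002, g' = -0.4731 → V/F = 0.5109
Converged at V/F = 0.5109.
Compositions from xᵢ = zᵢ/(1+V/F(Kᵢ−1)), yᵢ = Kᵢxᵢ:
  isobutane: x = 0.0776, y = 0.1825
  1-butene: x = 0.1851, y = 0.3574
  acetaldehyde: x = 0.1859, y = 0.1699
  isopentane: x = 0.2443, y = 0.2116
  THF: x = 0.3072, y = 0.0786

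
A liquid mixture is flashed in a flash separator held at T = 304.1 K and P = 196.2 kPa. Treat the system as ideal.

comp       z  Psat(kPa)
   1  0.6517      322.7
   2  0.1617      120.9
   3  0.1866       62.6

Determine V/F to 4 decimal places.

Raoult's law: Kᵢ = Pᵢˢᵃᵗ/P = Pᵢˢᵃᵗ/196.2.
  K_1 = 322.7/196.2 = 1.644750, K_2 = 120.9/196.2 = 0.616208, K_3 = 62.6/196.2 = 0.319062
Material balance + equilibrium reduce to Σ zᵢ(Kᵢ−1)/(1+V/F(Kᵢ−1)) = 0.
Check two-phase: ΣzᵢKᵢ = 1.2311 > 1 and Σzᵢ/Kᵢ = 1.2435 > 1, so g(0) = 0.2311 > 0 and g(1) = -0.2435 < 0.
Iterate (Newton) starting at V/F = 0.46:
  V/F = 0.4600: g = 0.06369, g' = -0.3797 → V/F = 0.6277
  V/F = 0.6277: g = -0.00456, g' = -0.4426 → V/F = 0.6174
Converged at V/F = 0.6174.

V/F = 0.6174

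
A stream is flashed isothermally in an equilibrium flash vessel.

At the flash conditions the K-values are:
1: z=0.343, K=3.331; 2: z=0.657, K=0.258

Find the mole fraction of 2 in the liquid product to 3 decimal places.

Binary case is linear: z₁(K₁−1)(1+β(K₂−1)) + z₂(K₂−1)(1+β(K₁−1)) = 0
⇒ β = [z₁(K₁−1)+z₂(K₂−1)] / [−(K₁−1)(K₂−1)] = 0.3120/1.7296 = 0.180
Compositions from xᵢ = zᵢ/(1+β(Kᵢ−1)), yᵢ = Kᵢxᵢ:
  1: x = 0.241, y = 0.804
  2: x = 0.759, y = 0.196

x_2 = 0.759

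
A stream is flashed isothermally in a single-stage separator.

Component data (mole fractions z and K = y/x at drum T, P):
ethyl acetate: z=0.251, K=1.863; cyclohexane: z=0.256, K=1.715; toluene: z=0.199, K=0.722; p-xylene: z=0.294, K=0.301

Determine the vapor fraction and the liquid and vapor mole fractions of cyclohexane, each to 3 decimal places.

ψ = 0.305, x_cyclohexane = 0.210, y_cyclohexane = 0.360

Let ψ = V/F and solve Σ zᵢ(Kᵢ−1)/(1+ψ(Kᵢ−1)) = 0.
Feasibility: ΣzᵢKᵢ = 1.139, Σzᵢ/Kᵢ = 1.536 — both > 1, two phases present.
Newton iteration, ψ⁰ = 0.38:
  ψ = 0.380: g = -0.0346, g' = -0.473 → ψ = 0.307
  ψ = 0.307: g = -0.0007, g' = -0.456 → ψ = 0.305
Converged at ψ = 0.305.
Compositions from xᵢ = zᵢ/(1+ψ(Kᵢ−1)), yᵢ = Kᵢxᵢ:
  ethyl acetate: x = 0.199, y = 0.370
  cyclohexane: x = 0.210, y = 0.360
  toluene: x = 0.217, y = 0.157
  p-xylene: x = 0.374, y = 0.112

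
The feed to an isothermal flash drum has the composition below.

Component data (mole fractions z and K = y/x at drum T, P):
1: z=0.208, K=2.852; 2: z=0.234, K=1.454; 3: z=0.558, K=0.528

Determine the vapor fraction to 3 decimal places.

Material balance + equilibrium reduce to Σ zᵢ(Kᵢ−1)/(1+ψ(Kᵢ−1)) = 0.
Check two-phase: ΣzᵢKᵢ = 1.228 > 1 and Σzᵢ/Kᵢ = 1.291 > 1, so g(0) = 0.228 > 0 and g(1) = -0.291 < 0.
Iterate (Newton) starting at ψ = 0.69:
  ψ = 0.690: g = -0.1406, g' = -0.439 → ψ = 0.370
  ψ = 0.370: g = 0.0006, g' = -0.469 → ψ = 0.371
Converged at ψ = 0.371.

ψ = 0.371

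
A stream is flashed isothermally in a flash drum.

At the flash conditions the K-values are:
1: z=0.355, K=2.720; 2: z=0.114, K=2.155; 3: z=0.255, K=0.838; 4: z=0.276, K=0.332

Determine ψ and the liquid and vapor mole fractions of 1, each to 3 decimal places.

Material balance + equilibrium reduce to Σ zᵢ(Kᵢ−1)/(1+ψ(Kᵢ−1)) = 0.
Check two-phase: ΣzᵢKᵢ = 1.517 > 1 and Σzᵢ/Kᵢ = 1.319 > 1, so g(0) = 0.517 > 0 and g(1) = -0.319 < 0.
Iterate (Newton) starting at ψ = 0.5:
  ψ = 0.500: g = 0.0900, g' = -0.650 → ψ = 0.638
  ψ = 0.638: g = -0.0007, g' = -0.672 → ψ = 0.637
Converged at ψ = 0.637.
Compositions from xᵢ = zᵢ/(1+ψ(Kᵢ−1)), yᵢ = Kᵢxᵢ:
  1: x = 0.169, y = 0.461
  2: x = 0.066, y = 0.142
  3: x = 0.284, y = 0.238
  4: x = 0.481, y = 0.160

ψ = 0.637, x_1 = 0.169, y_1 = 0.461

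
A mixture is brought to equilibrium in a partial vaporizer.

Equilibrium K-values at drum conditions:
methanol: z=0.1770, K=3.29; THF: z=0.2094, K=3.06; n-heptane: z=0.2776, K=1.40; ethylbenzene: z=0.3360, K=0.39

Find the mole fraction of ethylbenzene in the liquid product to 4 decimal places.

x_ethylbenzene = 0.6457

Let β = V/F and solve Σ zᵢ(Kᵢ−1)/(1+β(Kᵢ−1)) = 0.
Feasibility: ΣzᵢKᵢ = 1.7428, Σzᵢ/Kᵢ = 1.1821 — both > 1, two phases present.
Iterate (Newton) starting at β = 0.5:
  β = 0.5000: g = 0.19909, g' = -0.7071 → β = 0.7816
  β = 0.7816: g = 0.00344, g' = -0.7321 → β = 0.7863
Converged at β = 0.7863.
Compositions from xᵢ = zᵢ/(1+β(Kᵢ−1)), yᵢ = Kᵢxᵢ:
  methanol: x = 0.0632, y = 0.2079
  THF: x = 0.0799, y = 0.2446
  n-heptane: x = 0.2112, y = 0.2957
  ethylbenzene: x = 0.6457, y = 0.2518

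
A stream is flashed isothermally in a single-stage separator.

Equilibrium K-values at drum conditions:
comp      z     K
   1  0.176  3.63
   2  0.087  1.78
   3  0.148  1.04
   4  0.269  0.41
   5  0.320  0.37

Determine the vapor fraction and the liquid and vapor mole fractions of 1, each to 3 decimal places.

Rachford–Rice: g(ψ) = Σ zᵢ(Kᵢ−1)/(1+ψ(Kᵢ−1)) = 0.
g(0) = ΣzᵢKᵢ − 1 = 0.176 and g(1) = 1 − Σzᵢ/Kᵢ = -0.761, so a root lies in (0, 1).
Newton–Raphson from ψ = 0.5:
  ψ = 0.500: g = -0.2649, g' = -0.714 → ψ = 0.129
  ψ = 0.129: g = 0.0220, g' = -0.983 → ψ = 0.151
  ψ = 0.151: g = 0.0006, g' = -0.934 → ψ = 0.152
Converged at ψ = 0.152.
Compositions from xᵢ = zᵢ/(1+ψ(Kᵢ−1)), yᵢ = Kᵢxᵢ:
  1: x = 0.126, y = 0.456
  2: x = 0.078, y = 0.138
  3: x = 0.147, y = 0.153
  4: x = 0.295, y = 0.121
  5: x = 0.354, y = 0.131

ψ = 0.152, x_1 = 0.126, y_1 = 0.456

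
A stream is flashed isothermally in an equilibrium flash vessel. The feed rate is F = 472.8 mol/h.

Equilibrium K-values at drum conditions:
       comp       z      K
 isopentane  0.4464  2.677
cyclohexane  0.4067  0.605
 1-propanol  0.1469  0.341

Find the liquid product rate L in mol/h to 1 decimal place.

L = 187.1 mol/h

Let ψ = V/F and solve Σ zᵢ(Kᵢ−1)/(1+ψ(Kᵢ−1)) = 0.
Feasibility: ΣzᵢKᵢ = 1.4912, Σzᵢ/Kᵢ = 1.2698 — both > 1, two phases present.
Newton iteration, ψ⁰ = 0.5:
  ψ = 0.5000: g = 0.06262, g' = -0.6119 → ψ = 0.6024
  ψ = 0.6024: g = 0.00109, g' = -0.5954 → ψ = 0.6042
Converged at ψ = 0.6042.
Then V = ψ·F = 0.6042·472.8 = 285.7 mol/h and L = F − V = 187.1 mol/h.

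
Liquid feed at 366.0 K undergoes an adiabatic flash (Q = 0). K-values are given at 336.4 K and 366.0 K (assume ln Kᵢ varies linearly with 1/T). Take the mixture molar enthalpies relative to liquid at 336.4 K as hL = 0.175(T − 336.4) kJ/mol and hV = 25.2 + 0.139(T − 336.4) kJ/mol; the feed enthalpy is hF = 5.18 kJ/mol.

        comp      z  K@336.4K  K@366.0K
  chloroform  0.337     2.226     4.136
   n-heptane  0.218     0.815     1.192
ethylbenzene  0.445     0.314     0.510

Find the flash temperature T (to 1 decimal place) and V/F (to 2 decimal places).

T = 339.5 K, V/F = 0.18

Adiabatic flash: solve Rachford–Rice at each trial T, then check hF = ψ·hV(T) + (1−ψ)·hL(T).
  T = 336.4 K: K = (2.226, 0.815, 0.314), RR gives ψ = 0.099, H_out = 2.489 kJ/mol
  T = 366.0 K: K = (4.136, 1.192, 0.510), RR gives ψ = 0.763, H_out = 23.584 kJ/mol
  T = 351.2 K: K = (3.074, 0.994, 0.404), RR gives ψ = 0.447, H_out = 13.616 kJ/mol
  T = 343.8 K: K = (2.625, 0.902, 0.357), RR gives ψ = 0.288, H_out = 8.477 kJ/mol
  T = 340.1 K: K = (2.419, 0.858, 0.335), RR gives ψ = 0.199, H_out = 5.641 kJ/mol
  T = 338.2 K: K = (2.319, 0.836, 0.324), RR gives ψ = 0.149, H_out = 4.070 kJ/mol
Linear interpolation between T = 338.2 (H_out = 4.070) and T = 340.1 (H_out = 5.641) on hF = 5.18 gives T ≈ 339.5 K, at which ψ = 0.18.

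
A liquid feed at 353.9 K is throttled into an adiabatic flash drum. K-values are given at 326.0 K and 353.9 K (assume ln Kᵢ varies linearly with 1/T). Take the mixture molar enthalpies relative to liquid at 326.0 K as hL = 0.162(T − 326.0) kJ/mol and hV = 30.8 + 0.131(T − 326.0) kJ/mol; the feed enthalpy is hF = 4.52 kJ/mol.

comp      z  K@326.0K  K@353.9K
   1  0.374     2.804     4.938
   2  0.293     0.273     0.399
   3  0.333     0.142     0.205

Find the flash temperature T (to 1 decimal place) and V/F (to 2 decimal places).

Adiabatic flash: solve Rachford–Rice at each trial T, then check hF = ψ·hV(T) + (1−ψ)·hL(T).
  T = 326.0 K: K = (2.804, 0.273, 0.142), RR gives ψ = 0.122, H_out = 3.761 kJ/mol
  T = 353.9 K: K = (4.938, 0.399, 0.205), RR gives ψ = 0.369, H_out = 15.556 kJ/mol
  T = 339.9 K: K = (3.761, 0.332, 0.172), RR gives ψ = 0.268, H_out = 10.405 kJ/mol
  T = 332.9 K: K = (3.254, 0.302, 0.156), RR gives ψ = 0.204, H_out = 7.347 kJ/mol
  T = 329.4 K: K = (3.020, 0.287, 0.149), RR gives ψ = 0.165, H_out = 5.617 kJ/mol
  T = 327.7 K: K = (2.910, 0.280, 0.145), RR gives ψ = 0.144, H_out = 4.713 kJ/mol
  T = 326.9 K: K = (2.860, 0.277, 0.144), RR gives ψ = 0.134, H_out = 4.272 kJ/mol
Linear interpolation between T = 326.9 (H_out = 4.272) and T = 327.7 (H_out = 4.713) on hF = 4.52 gives T ≈ 327.3 K, at which ψ = 0.14.

T = 327.3 K, V/F = 0.14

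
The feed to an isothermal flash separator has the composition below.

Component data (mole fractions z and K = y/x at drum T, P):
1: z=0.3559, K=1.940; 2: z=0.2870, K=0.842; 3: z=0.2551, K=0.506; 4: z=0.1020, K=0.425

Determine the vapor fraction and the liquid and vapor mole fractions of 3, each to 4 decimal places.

ψ = 0.2837, x_3 = 0.2967, y_3 = 0.1501

Let ψ = V/F and solve Σ zᵢ(Kᵢ−1)/(1+ψ(Kᵢ−1)) = 0.
Feasibility: ΣzᵢKᵢ = 1.1045, Σzᵢ/Kᵢ = 1.2685 — both > 1, two phases present.
Newton–Raphson from ψ = 0.5:
  ψ = 0.5000: g = -0.07133, g' = -0.3302 → ψ = 0.2840
  ψ = 0.2840: g = -0.00010, g' = -0.3362 → ψ = 0.2837
Converged at ψ = 0.2837.
Compositions from xᵢ = zᵢ/(1+ψ(Kᵢ−1)), yᵢ = Kᵢxᵢ:
  1: x = 0.2810, y = 0.5451
  2: x = 0.3005, y = 0.2530
  3: x = 0.2967, y = 0.1501
  4: x = 0.1219, y = 0.0518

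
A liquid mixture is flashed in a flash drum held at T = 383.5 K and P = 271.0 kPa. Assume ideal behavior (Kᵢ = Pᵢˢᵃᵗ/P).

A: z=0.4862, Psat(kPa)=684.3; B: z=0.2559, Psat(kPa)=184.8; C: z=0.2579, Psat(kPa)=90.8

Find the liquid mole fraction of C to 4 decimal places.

Raoult's law: Kᵢ = Pᵢˢᵃᵗ/P = Pᵢˢᵃᵗ/271.0.
  K_A = 684.3/271.0 = 2.525092, K_B = 184.8/271.0 = 0.681919, K_C = 90.8/271.0 = 0.335055
Rachford–Rice: g(V/F) = Σ zᵢ(Kᵢ−1)/(1+V/F(Kᵢ−1)) = 0.
Feasibility: ΣzᵢKᵢ = 1.4886, Σzᵢ/Kᵢ = 1.3375 — both > 1, two phases present.
Iterate (Newton) starting at V/F = 0.5:
  V/F = 0.5000: g = 0.06701, g' = -0.6565 → V/F = 0.6021
  V/F = 0.6021: g = -0.00009, g' = -0.6641 → V/F = 0.6019
Converged at V/F = 0.6019.
Compositions from xᵢ = zᵢ/(1+V/F(Kᵢ−1)), yᵢ = Kᵢxᵢ:
  A: x = 0.2535, y = 0.6401
  B: x = 0.3165, y = 0.2158
  C: x = 0.4300, y = 0.1441

x_C = 0.4300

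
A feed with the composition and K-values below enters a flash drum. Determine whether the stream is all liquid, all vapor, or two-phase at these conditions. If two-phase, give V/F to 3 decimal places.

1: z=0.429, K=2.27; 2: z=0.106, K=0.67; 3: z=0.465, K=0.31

two-phase, V/F = 0.233

ΣzᵢKᵢ = 1.189; Σzᵢ/Kᵢ = 1.847.
Both exceed 1, so a two-phase solution exists.
Let ψ = V/F and solve Σ zᵢ(Kᵢ−1)/(1+ψ(Kᵢ−1)) = 0.
Newton iteration, ψ⁰ = 0.39:
  ψ = 0.390: g = -0.1148, g' = -0.739 → ψ = 0.235
  ψ = 0.235: g = -0.0011, g' = -0.739 → ψ = 0.233
Converged at ψ = 0.233.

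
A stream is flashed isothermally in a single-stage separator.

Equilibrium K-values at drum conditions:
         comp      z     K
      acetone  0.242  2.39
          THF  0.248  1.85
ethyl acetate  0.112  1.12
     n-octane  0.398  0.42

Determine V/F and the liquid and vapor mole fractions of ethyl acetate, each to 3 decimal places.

Iterate (Newton) starting at V/F = 0.53:
  V/F = 0.530: g = 0.0184, g' = -0.521 → V/F = 0.565
Converged at V/F = 0.565.
Compositions from xᵢ = zᵢ/(1+V/F(Kᵢ−1)), yᵢ = Kᵢxᵢ:
  acetone: x = 0.136, y = 0.324
  THF: x = 0.168, y = 0.310
  ethyl acetate: x = 0.105, y = 0.117
  n-octane: x = 0.592, y = 0.249

V/F = 0.565, x_ethyl acetate = 0.105, y_ethyl acetate = 0.117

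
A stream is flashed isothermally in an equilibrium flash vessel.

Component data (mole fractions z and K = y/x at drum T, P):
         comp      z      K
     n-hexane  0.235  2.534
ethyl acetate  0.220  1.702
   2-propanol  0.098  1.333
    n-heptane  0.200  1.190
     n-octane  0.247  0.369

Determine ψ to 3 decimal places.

Iterate (Newton) starting at ψ = 0.63:
  ψ = 0.630: g = 0.0926, g' = -0.479 → ψ = 0.823
  ψ = 0.823: g = -0.0087, g' = -0.590 → ψ = 0.809
  ψ = 0.809: g = -0.0001, g' = -0.576 → ψ = 0.808
Converged at ψ = 0.808.

ψ = 0.808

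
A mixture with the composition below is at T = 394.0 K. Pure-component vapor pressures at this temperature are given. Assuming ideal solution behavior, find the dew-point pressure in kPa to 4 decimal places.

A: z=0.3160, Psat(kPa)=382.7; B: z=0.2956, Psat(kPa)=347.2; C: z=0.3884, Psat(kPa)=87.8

Pdew = 163.9133 kPa

At the dew point ψ → 1, so Σzᵢ/Kᵢ = 1 with Kᵢ = Pᵢˢᵃᵗ/P ⇒ 1/P = Σzᵢ/Pᵢˢᵃᵗ.
1/P = 0.3160/382.7 + 0.2956/347.2 + 0.3884/87.8 = 0.0061008 ⇒ P = 163.9133 kPa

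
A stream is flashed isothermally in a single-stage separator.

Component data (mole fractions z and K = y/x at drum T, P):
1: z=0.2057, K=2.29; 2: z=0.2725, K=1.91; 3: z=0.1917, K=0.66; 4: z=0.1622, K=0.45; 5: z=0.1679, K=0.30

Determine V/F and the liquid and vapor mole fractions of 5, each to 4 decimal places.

Rachford–Rice: g(V/F) = Σ zᵢ(Kᵢ−1)/(1+V/F(Kᵢ−1)) = 0.
Feasibility: ΣzᵢKᵢ = 1.2414, Σzᵢ/Kᵢ = 1.4431 — both > 1, two phases present.
Newton–Raphson from V/F = 0.5:
  V/F = 0.5000: g = -0.05065, g' = -0.5533 → V/F = 0.4085
  V/F = 0.4085: g = -0.00077, g' = -0.5396 → V/F = 0.4070
Converged at V/F = 0.4070.
Compositions from xᵢ = zᵢ/(1+V/F(Kᵢ−1)), yᵢ = Kᵢxᵢ:
  1: x = 0.1349, y = 0.3089
  2: x = 0.1988, y = 0.3798
  3: x = 0.2225, y = 0.1468
  4: x = 0.2090, y = 0.0940
  5: x = 0.2348, y = 0.0704

V/F = 0.4070, x_5 = 0.2348, y_5 = 0.0704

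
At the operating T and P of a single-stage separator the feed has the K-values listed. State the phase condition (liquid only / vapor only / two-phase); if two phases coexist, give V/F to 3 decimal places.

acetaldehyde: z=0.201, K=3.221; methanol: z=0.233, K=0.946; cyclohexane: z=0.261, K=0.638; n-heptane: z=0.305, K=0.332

ΣzᵢKᵢ = 1.136; Σzᵢ/Kᵢ = 1.636.
Both exceed 1, so a two-phase solution exists.
Let ψ = V/F and solve Σ zᵢ(Kᵢ−1)/(1+ψ(Kᵢ−1)) = 0.
Iterate (Newton) starting at ψ = 0.5:
  ψ = 0.500: g = -0.2227, g' = -0.581 → ψ = 0.117
  ψ = 0.117: g = 0.0222, g' = -0.823 → ψ = 0.144
  ψ = 0.144: g = 0.0007, g' = -0.775 → ψ = 0.145
Converged at ψ = 0.145.

two-phase, V/F = 0.145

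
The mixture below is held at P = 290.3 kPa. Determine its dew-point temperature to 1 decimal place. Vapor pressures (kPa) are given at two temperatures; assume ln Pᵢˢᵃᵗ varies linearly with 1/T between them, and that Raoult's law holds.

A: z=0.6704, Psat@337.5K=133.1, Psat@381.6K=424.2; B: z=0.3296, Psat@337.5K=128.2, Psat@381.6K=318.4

Dew-point temperature: Σzᵢ·P/Pᵢˢᵃᵗ(T) = 1. Interpolate ln Pᵢˢᵃᵗ = aᵢ + bᵢ/T.
  T = 337.5 K: ΣzᵢP/Pᵢˢᵃᵗ = 2.2085
  T = 381.6 K: ΣzᵢP/Pᵢˢᵃᵗ = 0.7593
  T = 359.6 K: ΣzᵢP/Pᵢˢᵃᵗ = 1.2495
  T = 370.6 K: ΣzᵢP/Pᵢˢᵃᵗ = 0.9665
  T = 365.1 K: ΣzᵢP/Pᵢˢᵃᵗ = 1.0967
  T = 367.9 K: ΣzᵢP/Pᵢˢᵃᵗ = 1.0278
Interpolating between 367.9 K and 370.6 K gives T ≈ 369.1 K.

T = 369.1 K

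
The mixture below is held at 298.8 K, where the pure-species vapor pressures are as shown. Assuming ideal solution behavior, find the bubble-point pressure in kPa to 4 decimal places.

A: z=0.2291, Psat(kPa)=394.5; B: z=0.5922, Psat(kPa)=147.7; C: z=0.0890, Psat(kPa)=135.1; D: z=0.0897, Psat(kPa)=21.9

Pbub = 191.8362 kPa

At the bubble point ψ → 0, so ΣzᵢKᵢ = 1 with Kᵢ = Pᵢˢᵃᵗ/P ⇒ P = ΣzᵢPᵢˢᵃᵗ.
P = 0.2291·394.5 + 0.5922·147.7 + 0.0890·135.1 + 0.0897·21.9 = 191.8362 kPa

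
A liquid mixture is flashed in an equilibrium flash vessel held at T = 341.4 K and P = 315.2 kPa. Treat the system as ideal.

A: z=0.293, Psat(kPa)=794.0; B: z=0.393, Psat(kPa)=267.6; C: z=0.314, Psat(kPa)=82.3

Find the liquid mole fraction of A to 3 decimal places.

Raoult's law: Kᵢ = Pᵢˢᵃᵗ/P = Pᵢˢᵃᵗ/315.2.
  K_A = 794.0/315.2 = 2.51904, K_B = 267.6/315.2 = 0.84898, K_C = 82.3/315.2 = 0.26110
Let ψ = V/F and solve Σ zᵢ(Kᵢ−1)/(1+ψ(Kᵢ−1)) = 0.
Feasibility: ΣzᵢKᵢ = 1.154, Σzᵢ/Kᵢ = 1.782 — both > 1, two phases present.
Newton–Raphson from ψ = 0.5:
  ψ = 0.500: g = -0.1792, g' = -0.660 → ψ = 0.229
  ψ = 0.229: g = -0.0102, g' = -0.630 → ψ = 0.212
Converged at ψ = 0.212.
Compositions from xᵢ = zᵢ/(1+ψ(Kᵢ−1)), yᵢ = Kᵢxᵢ:
  A: x = 0.222, y = 0.558
  B: x = 0.406, y = 0.345
  C: x = 0.372, y = 0.097

x_A = 0.222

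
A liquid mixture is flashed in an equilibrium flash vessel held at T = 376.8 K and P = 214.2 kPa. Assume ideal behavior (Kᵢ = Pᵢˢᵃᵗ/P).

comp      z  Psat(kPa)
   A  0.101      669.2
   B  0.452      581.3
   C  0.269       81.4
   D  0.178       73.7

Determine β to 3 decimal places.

Raoult's law: Kᵢ = Pᵢˢᵃᵗ/P = Pᵢˢᵃᵗ/214.2.
  K_A = 669.2/214.2 = 3.12418, K_B = 581.3/214.2 = 2.71382, K_C = 81.4/214.2 = 0.38002, K_D = 73.7/214.2 = 0.34407
Material balance + equilibrium reduce to Σ zᵢ(Kᵢ−1)/(1+β(Kᵢ−1)) = 0.
Check two-phase: ΣzᵢKᵢ = 1.706 > 1 and Σzᵢ/Kᵢ = 1.424 > 1, so g(0) = 0.706 > 0 and g(1) = -0.424 < 0.
Newton iteration, β⁰ = 0.38:
  β = 0.380: g = 0.2141, g' = -0.939 → β = 0.608
  β = 0.608: g = 0.0111, g' = -0.883 → β = 0.621
Converged at β = 0.621.

β = 0.621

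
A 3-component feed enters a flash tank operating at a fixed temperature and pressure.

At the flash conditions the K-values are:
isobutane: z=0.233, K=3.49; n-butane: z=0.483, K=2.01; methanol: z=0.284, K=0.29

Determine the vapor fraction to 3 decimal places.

Iterate (Newton) starting at ψ = 0.4:
  ψ = 0.400: g = 0.3565, g' = -0.892 → ψ = 0.800
  ψ = 0.800: g = -0.0028, g' = -1.079 → ψ = 0.797
Converged at ψ = 0.797.

ψ = 0.797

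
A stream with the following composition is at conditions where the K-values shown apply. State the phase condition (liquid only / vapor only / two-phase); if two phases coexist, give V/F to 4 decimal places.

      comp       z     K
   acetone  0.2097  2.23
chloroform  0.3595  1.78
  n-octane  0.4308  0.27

ΣzᵢKᵢ = 1.2239; Σzᵢ/Kᵢ = 1.8916.
Both exceed 1, so a two-phase solution exists.
Material balance + equilibrium reduce to Σ zᵢ(Kᵢ−1)/(1+ψ(Kᵢ−1)) = 0.
Newton iteration, ψ⁰ = 0.6:
  ψ = 0.6000: g = -0.22016, g' = -0.9334 → ψ = 0.3641
  ψ = 0.3641: g = -0.03181, g' = -0.7099 → ψ = 0.3193
  ψ = 0.3193: g = -0.00038, g' = -0.6941 → ψ = 0.3188
Converged at ψ = 0.3188.

two-phase, V/F = 0.3188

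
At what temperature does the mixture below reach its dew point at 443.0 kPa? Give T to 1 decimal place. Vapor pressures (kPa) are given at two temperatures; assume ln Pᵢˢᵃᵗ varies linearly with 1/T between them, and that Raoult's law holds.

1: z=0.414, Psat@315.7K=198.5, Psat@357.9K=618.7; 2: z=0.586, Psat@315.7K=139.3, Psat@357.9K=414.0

T = 354.5 K

Dew-point temperature: Σzᵢ·P/Pᵢˢᵃᵗ(T) = 1. Interpolate ln Pᵢˢᵃᵗ = aᵢ + bᵢ/T.
  T = 315.7 K: ΣzᵢP/Pᵢˢᵃᵗ = 2.7875
  T = 357.9 K: ΣzᵢP/Pᵢˢᵃᵗ = 0.9235
  T = 336.8 K: ΣzᵢP/Pᵢˢᵃᵗ = 1.5498
  T = 347.4 K: ΣzᵢP/Pᵢˢᵃᵗ = 1.1855
  T = 352.6 K: ΣzᵢP/Pᵢˢᵃᵗ = 1.0456
  T = 355.2 K: ΣzᵢP/Pᵢˢᵃᵗ = 0.9833
Interpolating between 352.6 K and 355.2 K gives T ≈ 354.5 K.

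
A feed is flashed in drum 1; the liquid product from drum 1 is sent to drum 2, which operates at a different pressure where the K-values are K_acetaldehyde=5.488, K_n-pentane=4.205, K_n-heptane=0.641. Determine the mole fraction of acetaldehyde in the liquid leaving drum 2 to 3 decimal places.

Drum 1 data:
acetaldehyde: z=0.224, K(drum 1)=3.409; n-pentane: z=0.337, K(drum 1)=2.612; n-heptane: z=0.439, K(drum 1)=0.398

Drum 1:
Iterate (Newton) starting at ψ₁ = 0.48:
  ψ₁ = 0.480: g = 0.1848, g' = -0.873 → ψ₁ = 0.692
  ψ₁ = 0.692: g = 0.0063, g' = -0.846 → ψ₁ = 0.699
Converged at ψ₁ = 0.699.
Drum-1 compositions:
  acetaldehyde: x = 0.083, y = 0.284
  n-pentane: x = 0.158, y = 0.414
  n-heptane: x = 0.758, y = 0.302
Drum-2 feed = drum-1 liquid: z₂ = (0.0834, 0.1584, 0.7581).
Drum 2:
Rachford–Rice: g(ψ₂) = Σ zᵢ(Kᵢ−1)/(1+ψ₂(Kᵢ−1)) = 0.
Check two-phase: ΣzᵢKᵢ = 1.610 > 1 and Σzᵢ/Kᵢ = 1.236 > 1, so g(0) = 0.610 > 0 and g(1) = -0.236 < 0.
Newton iteration, ψ₂⁰ = 0.5:
  ψ₂ = 0.500: g = -0.0212, g' = -0.545 → ψ₂ = 0.461
  ψ₂ = 0.461: g = 0.0007, g' = -0.584 → ψ₂ = 0.462
Converged at ψ₂ = 0.462.
  acetaldehyde: x = 0.027, y = 0.149
  n-pentane: x = 0.064, y = 0.268
  n-heptane: x = 0.909, y = 0.583

x_acetaldehyde (drum 2) = 0.027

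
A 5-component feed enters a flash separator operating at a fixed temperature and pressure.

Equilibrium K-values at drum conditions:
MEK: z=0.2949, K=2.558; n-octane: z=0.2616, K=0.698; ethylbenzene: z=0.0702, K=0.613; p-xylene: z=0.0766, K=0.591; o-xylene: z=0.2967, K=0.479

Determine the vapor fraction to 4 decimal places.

Iterate (Newton) starting at ψ = 0.5:
  ψ = 0.5000: g = -0.11689, g' = -0.4430 → ψ = 0.2361
  ψ = 0.2361: g = 0.00998, g' = -0.5434 → ψ = 0.2545
  ψ = 0.2545: g = 0.00012, g' = -0.5310 → ψ = 0.2547
Converged at ψ = 0.2547.

ψ = 0.2547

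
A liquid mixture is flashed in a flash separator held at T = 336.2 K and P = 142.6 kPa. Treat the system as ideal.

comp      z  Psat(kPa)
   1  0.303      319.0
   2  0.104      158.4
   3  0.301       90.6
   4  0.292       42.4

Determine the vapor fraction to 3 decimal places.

Raoult's law: Kᵢ = Pᵢˢᵃᵗ/P = Pᵢˢᵃᵗ/142.6.
  K_1 = 319.0/142.6 = 2.23703, K_2 = 158.4/142.6 = 1.11080, K_3 = 90.6/142.6 = 0.63534, K_4 = 42.4/142.6 = 0.29734
Rachford–Rice: g(ψ) = Σ zᵢ(Kᵢ−1)/(1+ψ(Kᵢ−1)) = 0.
Feasibility: ΣzᵢKᵢ = 1.071, Σzᵢ/Kᵢ = 1.685 — both > 1, two phases present.
Newton iteration, ψ⁰ = 0.5:
  ψ = 0.500: g = -0.2080, g' = -0.581 → ψ = 0.142
  ψ = 0.142: g = -0.0133, g' = -0.559 → ψ = 0.118
Converged at ψ = 0.118.

ψ = 0.118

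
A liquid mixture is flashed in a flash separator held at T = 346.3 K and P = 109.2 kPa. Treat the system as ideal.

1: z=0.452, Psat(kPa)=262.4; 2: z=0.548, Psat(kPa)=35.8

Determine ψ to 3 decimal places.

Raoult's law: Kᵢ = Pᵢˢᵃᵗ/P = Pᵢˢᵃᵗ/109.2.
  K_1 = 262.4/109.2 = 2.40293, K_2 = 35.8/109.2 = 0.32784
Material balance + equilibrium reduce to Σ zᵢ(Kᵢ−1)/(1+ψ(Kᵢ−1)) = 0.
g(0) = ΣzᵢKᵢ − 1 = 0.266 and g(1) = 1 − Σzᵢ/Kᵢ = -0.860, so a root lies in (0, 1).
Iterate (Newton) starting at ψ = 0.5:
  ψ = 0.500: g = -0.1821, g' = -0.869 → ψ = 0.290
  ψ = 0.290: g = -0.0072, g' = -0.831 → ψ = 0.282
Converged at ψ = 0.282.

ψ = 0.282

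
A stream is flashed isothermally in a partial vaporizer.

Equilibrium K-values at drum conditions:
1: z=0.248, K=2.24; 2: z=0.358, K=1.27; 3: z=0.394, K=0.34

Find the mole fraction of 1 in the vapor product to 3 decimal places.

y_1 = 0.413

Newton–Raphson from ψ = 0.63:
  ψ = 0.630: g = -0.1899, g' = -0.642 → ψ = 0.334
  ψ = 0.334: g = -0.0276, g' = -0.495 → ψ = 0.279
  ψ = 0.279: g = -0.0001, g' = -0.491 → ψ = 0.278
Converged at ψ = 0.278.
Compositions from xᵢ = zᵢ/(1+ψ(Kᵢ−1)), yᵢ = Kᵢxᵢ:
  1: x = 0.184, y = 0.413
  2: x = 0.333, y = 0.423
  3: x = 0.483, y = 0.164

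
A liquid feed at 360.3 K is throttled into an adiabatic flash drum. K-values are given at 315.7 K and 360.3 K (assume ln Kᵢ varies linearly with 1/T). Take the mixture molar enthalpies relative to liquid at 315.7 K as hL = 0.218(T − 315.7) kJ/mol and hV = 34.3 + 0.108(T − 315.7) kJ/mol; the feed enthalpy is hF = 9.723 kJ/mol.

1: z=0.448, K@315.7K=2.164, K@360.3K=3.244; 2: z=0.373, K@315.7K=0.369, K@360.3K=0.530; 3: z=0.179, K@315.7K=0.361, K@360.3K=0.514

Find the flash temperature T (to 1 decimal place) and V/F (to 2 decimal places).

Adiabatic flash: solve Rachford–Rice at each trial T, then check hF = ψ·hV(T) + (1−ψ)·hL(T).
  T = 315.7 K: K = (2.164, 0.369, 0.361), RR gives ψ = 0.233, H_out = 7.987 kJ/mol
  T = 360.3 K: K = (3.244, 0.530, 0.514), RR gives ψ = 0.697, H_out = 30.201 kJ/mol
  T = 338.0 K: K = (2.685, 0.448, 0.436), RR gives ψ = 0.478, H_out = 20.077 kJ/mol
  T = 326.9 K: K = (2.421, 0.408, 0.398), RR gives ψ = 0.364, H_out = 14.478 kJ/mol
  T = 321.3 K: K = (2.291, 0.388, 0.379), RR gives ψ = 0.301, H_out = 11.371 kJ/mol
  T = 318.5 K: K = (2.227, 0.379, 0.370), RR gives ψ = 0.268, H_out = 9.719 kJ/mol
  T = 319.9 K: K = (2.259, 0.383, 0.375), RR gives ψ = 0.285, H_out = 10.555 kJ/mol
Linear interpolation between T = 318.5 (H_out = 9.719) and T = 319.9 (H_out = 10.555) on hF = 9.723 gives T ≈ 318.5 K, at which ψ = 0.27.

T = 318.5 K, V/F = 0.27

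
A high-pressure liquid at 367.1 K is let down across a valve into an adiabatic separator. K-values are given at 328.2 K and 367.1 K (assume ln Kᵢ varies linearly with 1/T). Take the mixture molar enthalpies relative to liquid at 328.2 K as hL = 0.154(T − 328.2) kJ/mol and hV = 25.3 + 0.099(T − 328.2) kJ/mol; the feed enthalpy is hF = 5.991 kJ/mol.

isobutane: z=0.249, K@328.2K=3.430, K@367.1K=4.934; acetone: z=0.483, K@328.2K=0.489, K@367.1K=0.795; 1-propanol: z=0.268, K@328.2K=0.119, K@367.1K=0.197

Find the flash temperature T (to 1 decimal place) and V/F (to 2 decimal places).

T = 340.7 K, V/F = 0.17

Adiabatic flash: solve Rachford–Rice at each trial T, then check hF = ψ·hV(T) + (1−ψ)·hL(T).
  T = 328.2 K: K = (3.430, 0.489, 0.119), RR gives ψ = 0.077, H_out = 1.939 kJ/mol
  T = 367.1 K: K = (4.934, 0.795, 0.197), RR gives ψ = 0.356, H_out = 14.234 kJ/mol
  T = 347.6 K: K = (4.154, 0.632, 0.155), RR gives ψ = 0.213, H_out = 8.161 kJ/mol
  T = 337.9 K: K = (3.785, 0.558, 0.136), RR gives ψ = 0.146, H_out = 5.107 kJ/mol
  T = 342.8 K: K = (3.970, 0.594, 0.146), RR gives ψ = 0.180, H_out = 6.659 kJ/mol
  T = 340.4 K: K = (3.879, 0.576, 0.141), RR gives ψ = 0.163, H_out = 5.902 kJ/mol
Linear interpolation between T = 340.4 (H_out = 5.902) and T = 342.8 (H_out = 6.659) on hF = 5.991 gives T ≈ 340.7 K, at which ψ = 0.17.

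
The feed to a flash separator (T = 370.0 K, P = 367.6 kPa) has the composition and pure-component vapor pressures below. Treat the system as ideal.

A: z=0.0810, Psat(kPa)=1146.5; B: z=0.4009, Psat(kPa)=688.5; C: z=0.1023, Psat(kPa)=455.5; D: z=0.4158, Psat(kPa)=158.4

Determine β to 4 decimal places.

β = 0.5359

Raoult's law: Kᵢ = Pᵢˢᵃᵗ/P = Pᵢˢᵃᵗ/367.6.
  K_A = 1146.5/367.6 = 3.118879, K_B = 688.5/367.6 = 1.872960, K_C = 455.5/367.6 = 1.239119, K_D = 158.4/367.6 = 0.430903
Rachford–Rice: g(β) = Σ zᵢ(Kᵢ−1)/(1+β(Kᵢ−1)) = 0.
Feasibility: ΣzᵢKᵢ = 1.3094, Σzᵢ/Kᵢ = 1.2875 — both > 1, two phases present.
Newton–Raphson from β = 0.5:
  β = 0.5000: g = 0.01807, g' = -0.5016 → β = 0.5360
  β = 0.5360: g = -0.00005, g' = -0.5049 → β = 0.5359
Converged at β = 0.5359.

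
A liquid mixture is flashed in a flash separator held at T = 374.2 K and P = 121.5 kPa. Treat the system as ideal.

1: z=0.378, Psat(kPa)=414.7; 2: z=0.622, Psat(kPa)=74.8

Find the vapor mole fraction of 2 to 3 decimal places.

y_2 = 0.531

Raoult's law: Kᵢ = Pᵢˢᵃᵗ/P = Pᵢˢᵃᵗ/121.5.
  K_1 = 414.7/121.5 = 3.41317, K_2 = 74.8/121.5 = 0.61564
Rachford–Rice: g(ψ) = Σ zᵢ(Kᵢ−1)/(1+ψ(Kᵢ−1)) = 0.
Feasibility: ΣzᵢKᵢ = 1.673, Σzᵢ/Kᵢ = 1.121 — both > 1, two phases present.
Binary case is linear: z₁(K₁−1)(1+ψ(K₂−1)) + z₂(K₂−1)(1+ψ(K₁−1)) = 0
⇒ ψ = [z₁(K₁−1)+z₂(K₂−1)] / [−(K₁−1)(K₂−1)] = 0.6731/0.9275 = 0.726
Compositions from xᵢ = zᵢ/(1+ψ(Kᵢ−1)), yᵢ = Kᵢxᵢ:
  1: x = 0.137, y = 0.469
  2: x = 0.863, y = 0.531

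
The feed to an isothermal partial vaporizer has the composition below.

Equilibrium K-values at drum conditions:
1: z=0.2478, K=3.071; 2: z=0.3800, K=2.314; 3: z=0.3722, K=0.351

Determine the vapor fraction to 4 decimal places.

ψ = 0.7301

Let ψ = V/F and solve Σ zᵢ(Kᵢ−1)/(1+ψ(Kᵢ−1)) = 0.
Feasibility: ΣzᵢKᵢ = 1.7710, Σzᵢ/Kᵢ = 1.3053 — both > 1, two phases present.
Newton–Raphson from ψ = 0.5:
  ψ = 0.5000: g = 0.19586, g' = -0.8391 → ψ = 0.7334
  ψ = 0.7334: g = -0.00298, g' = -0.9086 → ψ = 0.7302
Converged at ψ = 0.7301.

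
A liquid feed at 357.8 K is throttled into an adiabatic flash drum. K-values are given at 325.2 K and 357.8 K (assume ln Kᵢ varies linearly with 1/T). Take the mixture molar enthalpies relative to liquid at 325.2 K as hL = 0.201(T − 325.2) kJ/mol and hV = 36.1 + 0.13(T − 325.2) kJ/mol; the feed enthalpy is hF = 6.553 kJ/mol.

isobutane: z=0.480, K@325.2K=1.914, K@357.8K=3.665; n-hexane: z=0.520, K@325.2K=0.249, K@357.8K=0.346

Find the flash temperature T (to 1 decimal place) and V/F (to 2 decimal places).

T = 328.8 K, V/F = 0.16

Adiabatic flash: solve Rachford–Rice at each trial T, then check hF = ψ·hV(T) + (1−ψ)·hL(T).
  T = 325.2 K: K = (1.914, 0.249), RR gives ψ = 0.070, H_out = 2.535 kJ/mol
  T = 357.8 K: K = (3.665, 0.346), RR gives ψ = 0.539, H_out = 24.757 kJ/mol
  T = 341.5 K: K = (2.690, 0.296), RR gives ψ = 0.374, H_out = 16.343 kJ/mol
  T = 333.4 K: K = (2.281, 0.272), RR gives ψ = 0.253, H_out = 10.651 kJ/mol
  T = 329.3 K: K = (2.092, 0.260), RR gives ψ = 0.173, H_out = 7.009 kJ/mol
  T = 327.2 K: K = (1.999, 0.255), RR gives ψ = 0.124, H_out = 4.844 kJ/mol
  T = 328.2 K: K = (2.043, 0.257), RR gives ψ = 0.148, H_out = 5.905 kJ/mol
Linear interpolation between T = 328.2 (H_out = 5.905) and T = 329.3 (H_out = 7.009) on hF = 6.553 gives T ≈ 328.8 K, at which ψ = 0.16.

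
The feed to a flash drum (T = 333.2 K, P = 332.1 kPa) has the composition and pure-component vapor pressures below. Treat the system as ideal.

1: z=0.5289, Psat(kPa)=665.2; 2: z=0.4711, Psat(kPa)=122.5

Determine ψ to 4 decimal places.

Raoult's law: Kᵢ = Pᵢˢᵃᵗ/P = Pᵢˢᵃᵗ/332.1.
  K_1 = 665.2/332.1 = 2.003011, K_2 = 122.5/332.1 = 0.368865
Binary case is linear: z₁(K₁−1)(1+ψ(K₂−1)) + z₂(K₂−1)(1+ψ(K₁−1)) = 0
⇒ ψ = [z₁(K₁−1)+z₂(K₂−1)] / [−(K₁−1)(K₂−1)] = 0.23316/0.63304 = 0.3683

ψ = 0.3683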